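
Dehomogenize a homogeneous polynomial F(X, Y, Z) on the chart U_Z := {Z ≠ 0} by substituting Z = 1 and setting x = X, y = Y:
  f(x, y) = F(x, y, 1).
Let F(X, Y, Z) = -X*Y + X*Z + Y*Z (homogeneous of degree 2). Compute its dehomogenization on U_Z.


f(x, y) = -x*y + x + y

On U_Z we set Z = 1. Each monomial c·X^i·Y^j·Z^k in F becomes c·x^i·y^j·1^k = c·x^i·y^j.
Substituting Z = 1: F(X, Y, 1) = -x*y + x + y.
Note: deg(f) ≤ deg(F) = 2; strict inequality happens when F is divisible by Z (lost terms).


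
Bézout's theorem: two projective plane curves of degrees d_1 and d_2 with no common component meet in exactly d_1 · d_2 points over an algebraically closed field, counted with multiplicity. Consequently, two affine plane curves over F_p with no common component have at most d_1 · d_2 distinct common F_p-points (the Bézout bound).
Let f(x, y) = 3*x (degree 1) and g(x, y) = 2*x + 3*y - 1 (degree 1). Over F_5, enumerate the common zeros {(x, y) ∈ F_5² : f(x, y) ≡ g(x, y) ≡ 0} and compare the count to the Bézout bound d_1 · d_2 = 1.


Common zeros: {(0, 2)}; count = 1; Bézout bound = 1.

deg(f) = 1, deg(g) = 1, so Bézout bound = 1.
Scan x ∈ F_5. For each x, list the y ∈ F_5 with f(x, y) ≡ 0 and those with g(x, y) ≡ 0 (mod 5); the common zeros in that column are the intersection.
  x = 0: f ≡ 0 at y ∈ {0, 1, 2, 3, 4}; g ≡ 0 at y ∈ {2}; common: {2}.
  x = 1: f ≡ 0 at y ∈ ∅; g ≡ 0 at y ∈ {3}; common: ∅.
  x = 2: f ≡ 0 at y ∈ ∅; g ≡ 0 at y ∈ {4}; common: ∅.
  x = 3: f ≡ 0 at y ∈ ∅; g ≡ 0 at y ∈ {0}; common: ∅.
  x = 4: f ≡ 0 at y ∈ ∅; g ≡ 0 at y ∈ {1}; common: ∅.
Collecting: common zeros = {(0, 2)}, so the count is 1.
Comparison with the Bézout bound: 1 ≤ 1 = deg(f)·deg(g), as expected for curves with no common component (the bound is attained).


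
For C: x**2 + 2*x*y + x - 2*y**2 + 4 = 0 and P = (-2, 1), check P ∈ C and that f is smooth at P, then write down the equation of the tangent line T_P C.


Tangent line at P: -x - 8*y + 6 = 0.

Step 1: f(-2, 1) = 0, so P lies on C.
Step 2: partial derivatives
  f_x(x, y) = 2*x + 2*y + 1, f_y(x, y) = 2*x - 4*y.
  f_x(P) = -1, f_y(P) = -8 (gradient nonzero, so P is smooth).
Step 3: tangent line at P: -1·(x − -2) + -8·(y − 1) = 0.
Expanding: -x - 8*y + 6 = 0.


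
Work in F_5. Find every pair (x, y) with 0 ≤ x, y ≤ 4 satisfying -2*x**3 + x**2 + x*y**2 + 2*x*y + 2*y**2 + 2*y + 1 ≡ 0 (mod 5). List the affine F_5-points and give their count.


Affine F_5-points: {(0, 1), (0, 3), (1, 0), (1, 2), (3, 3), (4, 1), (4, 4)}; count = 7.

For each of the 25 pairs (x, y) ∈ F_5², evaluate f(x, y) mod 5. Record the zeros.
  x = 0: [0↦1, 1↦0, 2↦3, 3↦0, 4↦1]  zeros at y ∈ {1, 3}
  x = 1: [0↦0, 1↦2, 2↦0, 3↦4, 4↦4]  zeros at y ∈ {0, 2}
  x = 2: [0↦4, 1↦4, 2↦2, 3↦3, 4↦2]  zeros at y ∈ ∅
  x = 3: [0↦1, 1↦4, 2↦2, 3↦0, 4↦3]  zeros at y ∈ {3}
  x = 4: [0↦4, 1↦0, 2↦3, 3↦3, 4↦0]  zeros at y ∈ {1, 4}
Collecting zeros: affine points = {(0, 1), (0, 3), (1, 0), (1, 2), (3, 3), (4, 1), (4, 4)}.
Total count |C(F_5)_aff| = 7.


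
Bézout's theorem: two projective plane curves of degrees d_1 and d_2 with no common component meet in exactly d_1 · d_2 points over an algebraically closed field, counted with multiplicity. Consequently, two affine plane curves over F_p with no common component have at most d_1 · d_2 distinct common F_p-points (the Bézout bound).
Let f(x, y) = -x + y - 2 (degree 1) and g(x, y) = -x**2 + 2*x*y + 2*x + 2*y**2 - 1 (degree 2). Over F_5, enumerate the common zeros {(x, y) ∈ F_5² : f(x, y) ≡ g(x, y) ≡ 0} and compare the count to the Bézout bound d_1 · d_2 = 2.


Common zeros: ∅; count = 0; Bézout bound = 2.

deg(f) = 1, deg(g) = 2, so Bézout bound = 2.
Scan x ∈ F_5. For each x, list the y ∈ F_5 with f(x, y) ≡ 0 and those with g(x, y) ≡ 0 (mod 5); the common zeros in that column are the intersection.
  x = 0: f ≡ 0 at y ∈ {2}; g ≡ 0 at y ∈ ∅; common: ∅.
  x = 1: f ≡ 0 at y ∈ {3}; g ≡ 0 at y ∈ {0, 4}; common: ∅.
  x = 2: f ≡ 0 at y ∈ {4}; g ≡ 0 at y ∈ {1, 2}; common: ∅.
  x = 3: f ≡ 0 at y ∈ {0}; g ≡ 0 at y ∈ ∅; common: ∅.
  x = 4: f ≡ 0 at y ∈ {1}; g ≡ 0 at y ∈ {2, 4}; common: ∅.
Collecting: common zeros = ∅, so the count is 0.
Comparison with the Bézout bound: 0 ≤ 2 = deg(f)·deg(g), as expected for curves with no common component (the affine F_5-count falls short of the bound because intersections may lie at infinity, over extension fields, or carry multiplicity).


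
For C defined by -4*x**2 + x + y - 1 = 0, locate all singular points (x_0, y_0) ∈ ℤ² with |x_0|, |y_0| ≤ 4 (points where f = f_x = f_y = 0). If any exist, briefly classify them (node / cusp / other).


No singular points in the scanned grid; C is smooth there.

Compute partial derivatives:
  f_x = 1 - 8*x.
  f_y = 1.
f_y = 1 is a nonzero constant, so f_y never vanishes: no point (x, y) can satisfy f = f_x = f_y = 0. In particular no (x, y) ∈ {−4, ..., 4}² is singular; the curve is smooth.


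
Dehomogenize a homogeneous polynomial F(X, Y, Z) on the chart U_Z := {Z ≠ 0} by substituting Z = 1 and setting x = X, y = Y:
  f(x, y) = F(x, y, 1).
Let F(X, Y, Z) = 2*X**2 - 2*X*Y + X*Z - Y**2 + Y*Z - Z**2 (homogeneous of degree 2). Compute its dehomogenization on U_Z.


f(x, y) = 2*x**2 - 2*x*y + x - y**2 + y - 1

On U_Z we set Z = 1. Each monomial c·X^i·Y^j·Z^k in F becomes c·x^i·y^j·1^k = c·x^i·y^j.
Substituting Z = 1: F(X, Y, 1) = 2*x**2 - 2*x*y + x - y**2 + y - 1.
Note: deg(f) ≤ deg(F) = 2; strict inequality happens when F is divisible by Z (lost terms).


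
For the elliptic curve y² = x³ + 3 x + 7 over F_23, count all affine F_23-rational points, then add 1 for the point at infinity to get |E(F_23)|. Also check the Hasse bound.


Affine points = {(5, 3), (5, 20), (7, 7), (7, 16), (9, 2), (9, 21), (10, 5), (10, 18), (12, 0), (13, 9), (13, 14), (15, 0), (17, 7), (17, 16), (19, 0), (21, 4), (21, 19), (22, 7), (22, 16)}; affine count = 19; |E(F_23)| = 20.

Discriminant check: Δ ∝ 4a³ + 27b² = 4·3³ + 27·7² = 4·27 + 27·49 ≡ 5 (mod 23). Nonzero ⇒ E is nonsingular.
For each x ∈ F_23, compute rhs = x³ + 3·x + 7 mod 23, then count y ∈ F_23 with y² ≡ rhs.
  x = 0: rhs = 7, matching y values: none (0 points).
  x = 1: rhs = 11, matching y values: none (0 points).
  x = 2: rhs = 21, matching y values: none (0 points).
  x = 3: rhs = 20, matching y values: none (0 points).
  x = 4: rhs = 14, matching y values: none (0 points).
  x = 5: rhs = 9, matching y values: 3, 20 (2 points).
  x = 6: rhs = 11, matching y values: none (0 points).
  x = 7: rhs = 3, matching y values: 7, 16 (2 points).
  x = 8: rhs = 14, matching y values: none (0 points).
  x = 9: rhs = 4, matching y values: 2, 21 (2 points).
  x = 10: rhs = 2, matching y values: 5, 18 (2 points).
  x = 11: rhs = 14, matching y values: none (0 points).
  x = 12: rhs = 0, matching y values: 0 (1 points).
  x = 13: rhs = 12, matching y values: 9, 14 (2 points).
  x = 14: rhs = 10, matching y values: none (0 points).
  x = 15: rhs = 0, matching y values: 0 (1 points).
  x = 16: rhs = 11, matching y values: none (0 points).
  x = 17: rhs = 3, matching y values: 7, 16 (2 points).
  x = 18: rhs = 5, matching y values: none (0 points).
  x = 19: rhs = 0, matching y values: 0 (1 points).
  x = 20: rhs = 17, matching y values: none (0 points).
  x = 21: rhs = 16, matching y values: 4, 19 (2 points).
  x = 22: rhs = 3, matching y values: 7, 16 (2 points).
Total affine count: 19.
Full point count |E(F_23)| = 19 + 1 = 20.
Hasse bound: |20 − (23+1)| = |-4| = 4 ≤ 2√23 ≈ 9.5917 ✓.


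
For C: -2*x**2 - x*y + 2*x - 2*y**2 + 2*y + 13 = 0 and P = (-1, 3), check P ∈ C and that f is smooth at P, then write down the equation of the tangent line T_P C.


Tangent line at P: 3*x - 9*y + 30 = 0.

Step 1: f(-1, 3) = 0, so P lies on C.
Step 2: partial derivatives
  f_x(x, y) = -4*x - y + 2, f_y(x, y) = -x - 4*y + 2.
  f_x(P) = 3, f_y(P) = -9 (gradient nonzero, so P is smooth).
Step 3: tangent line at P: 3·(x − -1) + -9·(y − 3) = 0.
Expanding: 3*x - 9*y + 30 = 0.


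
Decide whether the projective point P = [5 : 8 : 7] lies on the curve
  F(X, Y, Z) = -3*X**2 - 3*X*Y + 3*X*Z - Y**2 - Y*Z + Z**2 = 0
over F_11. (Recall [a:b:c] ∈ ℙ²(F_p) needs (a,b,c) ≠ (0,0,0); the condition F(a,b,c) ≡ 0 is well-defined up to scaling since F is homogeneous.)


F(5,8,7) ≡ 4 (mod 11); P is NOT on the curve.

Evaluate F(5, 8, 7) term-by-term (mod 11).
  -3*X**2 ↦ -3·25·1·1 = -75
  -3*X*Y ↦ -3·5·8·1 = -120
  3*X*Z ↦ 3·5·1·7 = 105
  -Y**2 ↦ -1·1·64·1 = -64
  -Y*Z ↦ -1·1·8·7 = -56
  Z**2 ↦ 1·1·1·49 = 49
Sum: F(5, 8, 7) = (-75) + (-120) + (105) + (-64) + (-56) + (49) = -161.
Reducing mod 11: -161 ≡ 4 (mod 11).
Since F(a, b, c) ≡ 4 ≠ 0 (mod 11), P does NOT lie on the curve.


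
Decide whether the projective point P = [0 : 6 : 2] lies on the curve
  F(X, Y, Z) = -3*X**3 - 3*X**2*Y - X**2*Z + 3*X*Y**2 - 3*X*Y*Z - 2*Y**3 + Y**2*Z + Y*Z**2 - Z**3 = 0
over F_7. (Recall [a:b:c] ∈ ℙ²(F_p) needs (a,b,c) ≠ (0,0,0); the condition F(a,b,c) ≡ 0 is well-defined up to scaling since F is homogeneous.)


F(0,6,2) ≡ 6 (mod 7); P is NOT on the curve.

Evaluate F(0, 6, 2) term-by-term (mod 7).
  -3*X**3 ↦ -3·0·1·1 = 0
  -3*X**2*Y ↦ -3·0·6·1 = 0
  -X**2*Z ↦ -1·0·1·2 = 0
  3*X*Y**2 ↦ 3·0·36·1 = 0
  -3*X*Y*Z ↦ -3·0·6·2 = 0
  -2*Y**3 ↦ -2·1·216·1 = -432
  Y**2*Z ↦ 1·1·36·2 = 72
  Y*Z**2 ↦ 1·1·6·4 = 24
  -Z**3 ↦ -1·1·1·8 = -8
Sum: F(0, 6, 2) = (0) + (0) + (0) + (0) + (0) + (-432) + (72) + (24) + (-8) = -344.
Reducing mod 7: -344 ≡ 6 (mod 7).
Since F(a, b, c) ≡ 6 ≠ 0 (mod 7), P does NOT lie on the curve.


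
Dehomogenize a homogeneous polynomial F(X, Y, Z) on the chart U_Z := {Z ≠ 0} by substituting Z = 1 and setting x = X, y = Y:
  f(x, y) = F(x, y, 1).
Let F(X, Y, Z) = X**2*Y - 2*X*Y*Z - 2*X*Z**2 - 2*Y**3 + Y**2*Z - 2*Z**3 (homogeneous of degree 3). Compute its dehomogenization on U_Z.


f(x, y) = x**2*y - 2*x*y - 2*x - 2*y**3 + y**2 - 2

On U_Z we set Z = 1. Each monomial c·X^i·Y^j·Z^k in F becomes c·x^i·y^j·1^k = c·x^i·y^j.
Substituting Z = 1: F(X, Y, 1) = x**2*y - 2*x*y - 2*x - 2*y**3 + y**2 - 2.
Note: deg(f) ≤ deg(F) = 3; strict inequality happens when F is divisible by Z (lost terms).


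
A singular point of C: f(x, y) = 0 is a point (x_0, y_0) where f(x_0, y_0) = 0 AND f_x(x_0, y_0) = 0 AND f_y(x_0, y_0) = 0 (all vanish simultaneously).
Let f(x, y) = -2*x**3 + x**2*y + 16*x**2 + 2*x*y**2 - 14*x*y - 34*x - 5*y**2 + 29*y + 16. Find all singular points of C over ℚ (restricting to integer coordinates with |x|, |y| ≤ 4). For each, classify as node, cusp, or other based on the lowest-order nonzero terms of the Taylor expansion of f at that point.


Singular points: {(3, 2)}; classification: cusp.

Compute partial derivatives:
  f_x = -6*x**2 + 2*x*y + 32*x + 2*y**2 - 14*y - 34.
  f_y = x**2 + 4*x*y - 14*x - 10*y + 29.
Scan x_0 ∈ {−4, ..., 4}. For each x_0, f_y(x_0, y) is a polynomial in y; find its integer roots y ∈ {−4, ..., 4}, then test f_x and f at those candidates.
  x = -4: f_y(-4, y) = 101 - 26*y; no integer root y with |y| ≤ 4.
  x = -3: f_y(-3, y) = 80 - 22*y; no integer root y with |y| ≤ 4.
  x = -2: f_y(-2, y) = 61 - 18*y; no integer root y with |y| ≤ 4.
  x = -1: f_y(-1, y) = 44 - 14*y; no integer root y with |y| ≤ 4.
  x = 0: f_y(0, y) = 29 - 10*y; no integer root y with |y| ≤ 4.
  x = 1: f_y(1, y) = 16 - 6*y; no integer root y with |y| ≤ 4.
  x = 2: f_y(2, y) = 5 - 2*y; no integer root y with |y| ≤ 4.
  x = 3: f_y(3, y) = 2*y - 4; vanishes at y ∈ {2}. (3, 2): f_x = 0, f = 0 — SINGULAR.
  x = 4: f_y(4, y) = 6*y - 11; no integer root y with |y| ≤ 4.
Only singular point on the grid: (3, 2).
Classify: substitute x = 3 + u, y = 2 + v and expand: f = -2*u**3 + u**2*v + 2*u*v**2 + v**2.
No constant or linear terms (consistent with a singular point). Quadratic part: v**2. Cubic part: -2*u**3 + u**2*v + 2*u*v**2.
The quadratic part v**2 is a perfect square, so there is a single (double) tangent line v = 0, i.e. y = 2. Restricting the cubic part to that line (v = 0) leaves -2*u**3 ≠ 0, so f is not divisible by v and the branch is v² ≈ 2*u**3 to lowest order — this is a cusp.
Classification: cusp.


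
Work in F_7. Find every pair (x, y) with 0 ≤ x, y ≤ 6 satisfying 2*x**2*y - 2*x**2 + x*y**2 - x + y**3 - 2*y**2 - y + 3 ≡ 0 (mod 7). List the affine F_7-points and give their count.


Affine F_7-points: {(1, 0), (1, 3), (1, 5), (2, 0), (3, 2), (3, 5), (3, 6), (4, 3), (4, 6), (6, 2)}; count = 10.

For each of the 49 pairs (x, y) ∈ F_7², evaluate f(x, y) mod 7. Record the zeros.
  x = 0: [0↦3, 1↦1, 2↦1, 3↦2, 4↦3, 5↦3, 6↦1]  zeros at y ∈ ∅
  x = 1: [0↦0, 1↦1, 2↦6, 3↦0, 4↦3, 5↦0, 6↦4]  zeros at y ∈ {0, 3, 5}
  x = 2: [0↦0, 1↦1, 2↦1, 3↦6, 4↦1, 5↦6, 6↦6]  zeros at y ∈ {0}
  x = 3: [0↦3, 1↦1, 2↦0, 3↦6, 4↦4, 5↦0, 6↦0]  zeros at y ∈ {2, 5, 6}
  x = 4: [0↦2, 1↦1, 2↦3, 3↦0, 4↦5, 5↦3, 6↦0]  zeros at y ∈ {3, 6}
  x = 5: [0↦4, 1↦1, 2↦3, 3↦2, 4↦4, 5↦1, 6↦6]  zeros at y ∈ ∅
  x = 6: [0↦2, 1↦1, 2↦0, 3↦5, 4↦1, 5↦1, 6↦4]  zeros at y ∈ {2}
Collecting zeros: affine points = {(1, 0), (1, 3), (1, 5), (2, 0), (3, 2), (3, 5), (3, 6), (4, 3), (4, 6), (6, 2)}.
Total count |C(F_7)_aff| = 10.


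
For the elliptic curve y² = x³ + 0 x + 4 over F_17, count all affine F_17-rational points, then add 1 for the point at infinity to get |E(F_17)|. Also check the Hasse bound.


Affine points = {(0, 2), (0, 15), (4, 0), (6, 4), (6, 13), (9, 6), (9, 11), (10, 1), (10, 16), (11, 3), (11, 14), (12, 7), (12, 10), (13, 5), (13, 12), (15, 8), (15, 9)}; affine count = 17; |E(F_17)| = 18.

Discriminant check: Δ ∝ 4a³ + 27b² = 4·0³ + 27·4² = 4·0 + 27·16 ≡ 7 (mod 17). Nonzero ⇒ E is nonsingular.
For each x ∈ F_17, compute rhs = x³ + 0·x + 4 mod 17, then count y ∈ F_17 with y² ≡ rhs.
  x = 0: rhs = 4, matching y values: 2, 15 (2 points).
  x = 1: rhs = 5, matching y values: none (0 points).
  x = 2: rhs = 12, matching y values: none (0 points).
  x = 3: rhs = 14, matching y values: none (0 points).
  x = 4: rhs = 0, matching y values: 0 (1 points).
  x = 5: rhs = 10, matching y values: none (0 points).
  x = 6: rhs = 16, matching y values: 4, 13 (2 points).
  x = 7: rhs = 7, matching y values: none (0 points).
  x = 8: rhs = 6, matching y values: none (0 points).
  x = 9: rhs = 2, matching y values: 6, 11 (2 points).
  x = 10: rhs = 1, matching y values: 1, 16 (2 points).
  x = 11: rhs = 9, matching y values: 3, 14 (2 points).
  x = 12: rhs = 15, matching y values: 7, 10 (2 points).
  x = 13: rhs = 8, matching y values: 5, 12 (2 points).
  x = 14: rhs = 11, matching y values: none (0 points).
  x = 15: rhs = 13, matching y values: 8, 9 (2 points).
  x = 16: rhs = 3, matching y values: none (0 points).
Total affine count: 17.
Full point count |E(F_17)| = 17 + 1 = 18.
Hasse bound: |18 − (17+1)| = |0| = 0 ≤ 2√17 ≈ 8.2462 ✓.


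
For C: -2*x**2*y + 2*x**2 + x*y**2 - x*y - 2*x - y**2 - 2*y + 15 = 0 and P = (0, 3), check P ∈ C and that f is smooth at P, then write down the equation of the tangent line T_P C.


Tangent line at P: 4*x - 8*y + 24 = 0.

Step 1: f(0, 3) = 0, so P lies on C.
Step 2: partial derivatives
  f_x(x, y) = -4*x*y + 4*x + y**2 - y - 2, f_y(x, y) = -2*x**2 + 2*x*y - x - 2*y - 2.
  f_x(P) = 4, f_y(P) = -8 (gradient nonzero, so P is smooth).
Step 3: tangent line at P: 4·(x − 0) + -8·(y − 3) = 0.
Expanding: 4*x - 8*y + 24 = 0.


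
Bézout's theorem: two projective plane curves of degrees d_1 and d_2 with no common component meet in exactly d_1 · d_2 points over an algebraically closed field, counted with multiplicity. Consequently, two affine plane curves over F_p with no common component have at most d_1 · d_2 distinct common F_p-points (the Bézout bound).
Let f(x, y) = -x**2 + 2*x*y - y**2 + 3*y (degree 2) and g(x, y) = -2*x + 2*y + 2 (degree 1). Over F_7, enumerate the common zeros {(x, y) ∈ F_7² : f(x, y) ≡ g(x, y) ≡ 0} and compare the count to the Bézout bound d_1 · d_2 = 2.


Common zeros: {(6, 5)}; count = 1; Bézout bound = 2.

deg(f) = 2, deg(g) = 1, so Bézout bound = 2.
Scan x ∈ F_7. For each x, list the y ∈ F_7 with f(x, y) ≡ 0 and those with g(x, y) ≡ 0 (mod 7); the common zeros in that column are the intersection.
  x = 0: f ≡ 0 at y ∈ {0, 3}; g ≡ 0 at y ∈ {6}; common: ∅.
  x = 1: f ≡ 0 at y ∈ {6}; g ≡ 0 at y ∈ {0}; common: ∅.
  x = 2: f ≡ 0 at y ∈ ∅; g ≡ 0 at y ∈ {1}; common: ∅.
  x = 3: f ≡ 0 at y ∈ ∅; g ≡ 0 at y ∈ {2}; common: ∅.
  x = 4: f ≡ 0 at y ∈ {5, 6}; g ≡ 0 at y ∈ {3}; common: ∅.
  x = 5: f ≡ 0 at y ∈ ∅; g ≡ 0 at y ∈ {4}; common: ∅.
  x = 6: f ≡ 0 at y ∈ {3, 5}; g ≡ 0 at y ∈ {5}; common: {5}.
Collecting: common zeros = {(6, 5)}, so the count is 1.
Comparison with the Bézout bound: 1 ≤ 2 = deg(f)·deg(g), as expected for curves with no common component (the affine F_7-count falls short of the bound because intersections may lie at infinity, over extension fields, or carry multiplicity).


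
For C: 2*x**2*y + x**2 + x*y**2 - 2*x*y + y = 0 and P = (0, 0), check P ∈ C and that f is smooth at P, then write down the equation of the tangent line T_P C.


Tangent line at P: y = 0.

Step 1: f(0, 0) = 0, so P lies on C.
Step 2: partial derivatives
  f_x(x, y) = 4*x*y + 2*x + y**2 - 2*y, f_y(x, y) = 2*x**2 + 2*x*y - 2*x + 1.
  f_x(P) = 0, f_y(P) = 1 (gradient nonzero, so P is smooth).
Step 3: tangent line at P: 0·(x − 0) + 1·(y − 0) = 0.
Expanding: y = 0.


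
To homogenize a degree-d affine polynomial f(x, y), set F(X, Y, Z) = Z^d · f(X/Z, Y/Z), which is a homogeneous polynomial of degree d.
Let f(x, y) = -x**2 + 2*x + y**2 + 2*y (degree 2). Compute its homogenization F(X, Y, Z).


F(X, Y, Z) = -X**2 + 2*X*Z + Y**2 + 2*Y*Z

deg(f) = 2.
Substitute x = X/Z, y = Y/Z into f, then multiply by Z^2.
  monomial -1·x^2·y^0 ↦ -1·X^2·Y^0·Z^0.
  monomial 2·x^1·y^0 ↦ 2·X^1·Y^0·Z^1.
  monomial 1·x^0·y^2 ↦ 1·X^0·Y^2·Z^0.
  monomial 2·x^0·y^1 ↦ 2·X^0·Y^1·Z^1.
Collecting: F(X, Y, Z) = -X**2 + 2*X*Z + Y**2 + 2*Y*Z.


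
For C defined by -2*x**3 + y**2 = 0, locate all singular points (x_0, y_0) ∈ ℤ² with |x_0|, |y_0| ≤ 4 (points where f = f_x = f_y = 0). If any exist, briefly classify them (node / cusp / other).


Singular points: {(0, 0)}; classification: cusp.

Compute partial derivatives:
  f_x = -6*x**2.
  f_y = 2*y.
Scan x_0 ∈ {−4, ..., 4}. For each x_0, f_y(x_0, y) is a polynomial in y; find its integer roots y ∈ {−4, ..., 4}, then test f_x and f at those candidates.
  x = -4: f_y(-4, y) = 2*y; vanishes at y ∈ {0}. (-4, 0): f_x = -96 ≠ 0.
  x = -3: f_y(-3, y) = 2*y; vanishes at y ∈ {0}. (-3, 0): f_x = -54 ≠ 0.
  x = -2: f_y(-2, y) = 2*y; vanishes at y ∈ {0}. (-2, 0): f_x = -24 ≠ 0.
  x = -1: f_y(-1, y) = 2*y; vanishes at y ∈ {0}. (-1, 0): f_x = -6 ≠ 0.
  x = 0: f_y(0, y) = 2*y; vanishes at y ∈ {0}. (0, 0): f_x = 0, f = 0 — SINGULAR.
  x = 1: f_y(1, y) = 2*y; vanishes at y ∈ {0}. (1, 0): f_x = -6 ≠ 0.
  x = 2: f_y(2, y) = 2*y; vanishes at y ∈ {0}. (2, 0): f_x = -24 ≠ 0.
  x = 3: f_y(3, y) = 2*y; vanishes at y ∈ {0}. (3, 0): f_x = -54 ≠ 0.
  x = 4: f_y(4, y) = 2*y; vanishes at y ∈ {0}. (4, 0): f_x = -96 ≠ 0.
Only singular point on the grid: (0, 0).
Classify: substitute x = 0 + u, y = 0 + v and expand: f = -2*u**3 + v**2.
No constant or linear terms (consistent with a singular point). Quadratic part: v**2. Cubic part: -2*u**3.
The quadratic part v**2 is a perfect square, so there is a single (double) tangent line v = 0, i.e. y = 0. Restricting the cubic part to that line (v = 0) leaves -2*u**3 ≠ 0, so f is not divisible by v and the branch is v² ≈ 2*u**3 to lowest order — this is a cusp.
Classification: cusp.


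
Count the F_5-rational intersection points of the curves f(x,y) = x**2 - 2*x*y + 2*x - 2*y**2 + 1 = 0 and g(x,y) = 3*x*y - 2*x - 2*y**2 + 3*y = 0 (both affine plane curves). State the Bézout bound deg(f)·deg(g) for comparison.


Common zeros: {(3, 4), (4, 1)}; count = 2; Bézout bound = 4.

deg(f) = 2, deg(g) = 2, so Bézout bound = 4.
Scan x ∈ F_5. For each x, list the y ∈ F_5 with f(x, y) ≡ 0 and those with g(x, y) ≡ 0 (mod 5); the common zeros in that column are the intersection.
  x = 0: f ≡ 0 at y ∈ ∅; g ≡ 0 at y ∈ {0, 4}; common: ∅.
  x = 1: f ≡ 0 at y ∈ {1, 3}; g ≡ 0 at y ∈ {4}; common: ∅.
  x = 2: f ≡ 0 at y ∈ ∅; g ≡ 0 at y ∈ {3, 4}; common: ∅.
  x = 3: f ≡ 0 at y ∈ {3, 4}; g ≡ 0 at y ∈ {2, 4}; common: {4}.
  x = 4: f ≡ 0 at y ∈ {0, 1}; g ≡ 0 at y ∈ {1, 4}; common: {1}.
Collecting: common zeros = {(3, 4), (4, 1)}, so the count is 2.
Comparison with the Bézout bound: 2 ≤ 4 = deg(f)·deg(g), as expected for curves with no common component (the affine F_5-count falls short of the bound because intersections may lie at infinity, over extension fields, or carry multiplicity).


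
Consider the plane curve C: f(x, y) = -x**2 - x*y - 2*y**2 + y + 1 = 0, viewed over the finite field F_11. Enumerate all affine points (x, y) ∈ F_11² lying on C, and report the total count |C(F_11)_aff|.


Affine F_11-points: {(0, 1), (0, 5), (1, 0), (5, 10), (6, 5), (6, 9), (7, 9), (7, 10), (10, 0), (10, 1)}; count = 10.

For each of the 121 pairs (x, y) ∈ F_11², evaluate f(x, y) mod 11. Record the zeros.
  x = 0: [0↦1, 1↦0, 2↦6, 3↦8, 4↦6, 5↦0, 6↦1, 7↦9, 8↦2, 9↦2, 10↦9]  zeros at y ∈ {1, 5}
  x = 1: [0↦0, 1↦9, 2↦3, 3↦4, 4↦1, 5↦5, 6↦5, 7↦1, 8↦4, 9↦3, 10↦9]  zeros at y ∈ {0}
  x = 2: [0↦8, 1↦5, 2↦9, 3↦9, 4↦5, 5↦8, 6↦7, 7↦2, 8↦4, 9↦2, 10↦7]  zeros at y ∈ ∅
  x = 3: [0↦3, 1↦10, 2↦2, 3↦1, 4↦7, 5↦9, 6↦7, 7↦1, 8↦2, 9↦10, 10↦3]  zeros at y ∈ ∅
  x = 4: [0↦7, 1↦2, 2↦4, 3↦2, 4↦7, 5↦8, 6↦5, 7↦9, 8↦9, 9↦5, 10↦8]  zeros at y ∈ ∅
  x = 5: [0↦9, 1↦3, 2↦4, 3↦1, 4↦5, 5↦5, 6↦1, 7↦4, 8↦3, 9↦9, 10↦0]  zeros at y ∈ {10}
  x = 6: [0↦9, 1↦2, 2↦2, 3↦9, 4↦1, 5↦0, 6↦6, 7↦8, 8↦6, 9↦0, 10↦1]  zeros at y ∈ {5, 9}
  x = 7: [0↦7, 1↦10, 2↦9, 3↦4, 4↦6, 5↦4, 6↦9, 7↦10, 8↦7, 9↦0, 10↦0]  zeros at y ∈ {9, 10}
  x = 8: [0↦3, 1↦5, 2↦3, 3↦8, 4↦9, 5↦6, 6↦10, 7↦10, 8↦6, 9↦9, 10↦8]  zeros at y ∈ ∅
  x = 9: [0↦8, 1↦9, 2↦6, 3↦10, 4↦10, 5↦6, 6↦9, 7↦8, 8↦3, 9↦5, 10↦3]  zeros at y ∈ ∅
  x = 10: [0↦0, 1↦0, 2↦7, 3↦10, 4↦9, 5↦4, 6↦6, 7↦4, 8↦9, 9↦10, 10↦7]  zeros at y ∈ {0, 1}
Collecting zeros: affine points = {(0, 1), (0, 5), (1, 0), (5, 10), (6, 5), (6, 9), (7, 9), (7, 10), (10, 0), (10, 1)}.
Total count |C(F_11)_aff| = 10.


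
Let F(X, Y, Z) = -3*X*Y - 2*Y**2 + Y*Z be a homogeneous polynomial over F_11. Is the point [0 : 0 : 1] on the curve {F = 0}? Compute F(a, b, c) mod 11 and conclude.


F(0,0,1) ≡ 0 (mod 11); P is on the curve.

Evaluate F(0, 0, 1) term-by-term (mod 11).
  -3*X*Y ↦ -3·0·0·1 = 0
  -2*Y**2 ↦ -2·1·0·1 = 0
  Y*Z ↦ 1·1·0·1 = 0
Sum: F(0, 0, 1) = (0) + (0) + (0) = 0.
Reducing mod 11: 0 ≡ 0 (mod 11).
Since F(a, b, c) ≡ 0 (mod 11), P lies on the curve.


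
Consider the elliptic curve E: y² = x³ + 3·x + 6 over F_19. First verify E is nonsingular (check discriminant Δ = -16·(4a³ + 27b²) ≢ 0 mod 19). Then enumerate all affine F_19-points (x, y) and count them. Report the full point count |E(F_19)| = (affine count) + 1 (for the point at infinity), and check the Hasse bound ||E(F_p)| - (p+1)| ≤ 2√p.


Affine points = {(0, 5), (0, 14), (2, 1), (2, 18), (3, 2), (3, 17), (4, 5), (4, 14), (7, 3), (7, 16), (13, 0), (15, 5), (15, 14), (17, 7), (17, 12)}; affine count = 15; |E(F_19)| = 16.

Discriminant check: Δ ∝ 4a³ + 27b² = 4·3³ + 27·6² = 4·27 + 27·36 ≡ 16 (mod 19). Nonzero ⇒ E is nonsingular.
For each x ∈ F_19, compute rhs = x³ + 3·x + 6 mod 19, then count y ∈ F_19 with y² ≡ rhs.
  x = 0: rhs = 6, matching y values: 5, 14 (2 points).
  x = 1: rhs = 10, matching y values: none (0 points).
  x = 2: rhs = 1, matching y values: 1, 18 (2 points).
  x = 3: rhs = 4, matching y values: 2, 17 (2 points).
  x = 4: rhs = 6, matching y values: 5, 14 (2 points).
  x = 5: rhs = 13, matching y values: none (0 points).
  x = 6: rhs = 12, matching y values: none (0 points).
  x = 7: rhs = 9, matching y values: 3, 16 (2 points).
  x = 8: rhs = 10, matching y values: none (0 points).
  x = 9: rhs = 2, matching y values: none (0 points).
  x = 10: rhs = 10, matching y values: none (0 points).
  x = 11: rhs = 2, matching y values: none (0 points).
  x = 12: rhs = 3, matching y values: none (0 points).
  x = 13: rhs = 0, matching y values: 0 (1 points).
  x = 14: rhs = 18, matching y values: none (0 points).
  x = 15: rhs = 6, matching y values: 5, 14 (2 points).
  x = 16: rhs = 8, matching y values: none (0 points).
  x = 17: rhs = 11, matching y values: 7, 12 (2 points).
  x = 18: rhs = 2, matching y values: none (0 points).
Total affine count: 15.
Full point count |E(F_19)| = 15 + 1 = 16.
Hasse bound: |16 − (19+1)| = |-4| = 4 ≤ 2√19 ≈ 8.7178 ✓.


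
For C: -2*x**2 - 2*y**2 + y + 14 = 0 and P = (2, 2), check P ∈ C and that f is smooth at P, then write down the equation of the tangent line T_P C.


Tangent line at P: -8*x - 7*y + 30 = 0.

Step 1: f(2, 2) = 0, so P lies on C.
Step 2: partial derivatives
  f_x(x, y) = -4*x, f_y(x, y) = 1 - 4*y.
  f_x(P) = -8, f_y(P) = -7 (gradient nonzero, so P is smooth).
Step 3: tangent line at P: -8·(x − 2) + -7·(y − 2) = 0.
Expanding: -8*x - 7*y + 30 = 0.


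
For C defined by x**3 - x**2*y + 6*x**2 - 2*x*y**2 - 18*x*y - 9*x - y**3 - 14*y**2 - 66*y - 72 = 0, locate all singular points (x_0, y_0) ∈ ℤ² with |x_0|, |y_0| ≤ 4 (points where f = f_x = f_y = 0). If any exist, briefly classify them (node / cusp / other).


Singular points: {(-3, -3)}; classification: cusp.

Compute partial derivatives:
  f_x = 3*x**2 - 2*x*y + 12*x - 2*y**2 - 18*y - 9.
  f_y = -x**2 - 4*x*y - 18*x - 3*y**2 - 28*y - 66.
Scan x_0 ∈ {−4, ..., 4}. For each x_0, f_y(x_0, y) is a polynomial in y; find its integer roots y ∈ {−4, ..., 4}, then test f_x and f at those candidates.
  x = -4: f_y(-4, y) = -3*y**2 - 12*y - 10; no integer root y with |y| ≤ 4.
  x = -3: f_y(-3, y) = -3*y**2 - 16*y - 21; vanishes at y ∈ {-3}. (-3, -3): f_x = 0, f = 0 — SINGULAR.
  x = -2: f_y(-2, y) = -3*y**2 - 20*y - 34; no integer root y with |y| ≤ 4.
  x = -1: f_y(-1, y) = -3*y**2 - 24*y - 49; no integer root y with |y| ≤ 4.
  x = 0: f_y(0, y) = -3*y**2 - 28*y - 66; no integer root y with |y| ≤ 4.
  x = 1: f_y(1, y) = -3*y**2 - 32*y - 85; no integer root y with |y| ≤ 4.
  x = 2: f_y(2, y) = -3*y**2 - 36*y - 106; no integer root y with |y| ≤ 4.
  x = 3: f_y(3, y) = -3*y**2 - 40*y - 129; no integer root y with |y| ≤ 4.
  x = 4: f_y(4, y) = -3*y**2 - 44*y - 154; no integer root y with |y| ≤ 4.
Only singular point on the grid: (-3, -3).
Classify: substitute x = -3 + u, y = -3 + v and expand: f = u**3 - u**2*v - 2*u*v**2 - v**3 + v**2.
No constant or linear terms (consistent with a singular point). Quadratic part: v**2. Cubic part: u**3 - u**2*v - 2*u*v**2 - v**3.
The quadratic part v**2 is a perfect square, so there is a single (double) tangent line v = 0, i.e. y = -3. Restricting the cubic part to that line (v = 0) leaves u**3 ≠ 0, so f is not divisible by v and the branch is v² ≈ -u**3 to lowest order — this is a cusp.
Classification: cusp.


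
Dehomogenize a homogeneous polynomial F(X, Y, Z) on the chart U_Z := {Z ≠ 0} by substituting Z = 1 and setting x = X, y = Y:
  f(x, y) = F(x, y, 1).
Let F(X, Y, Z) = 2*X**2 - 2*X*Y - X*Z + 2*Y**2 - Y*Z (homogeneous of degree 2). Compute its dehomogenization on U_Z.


f(x, y) = 2*x**2 - 2*x*y - x + 2*y**2 - y

On U_Z we set Z = 1. Each monomial c·X^i·Y^j·Z^k in F becomes c·x^i·y^j·1^k = c·x^i·y^j.
Substituting Z = 1: F(X, Y, 1) = 2*x**2 - 2*x*y - x + 2*y**2 - y.
Note: deg(f) ≤ deg(F) = 2; strict inequality happens when F is divisible by Z (lost terms).


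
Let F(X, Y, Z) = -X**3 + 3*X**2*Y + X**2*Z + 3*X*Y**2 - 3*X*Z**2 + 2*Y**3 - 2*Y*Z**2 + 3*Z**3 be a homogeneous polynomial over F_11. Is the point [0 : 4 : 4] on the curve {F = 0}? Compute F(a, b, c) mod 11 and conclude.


F(0,4,4) ≡ 5 (mod 11); P is NOT on the curve.

Evaluate F(0, 4, 4) term-by-term (mod 11).
  -X**3 ↦ -1·0·1·1 = 0
  3*X**2*Y ↦ 3·0·4·1 = 0
  X**2*Z ↦ 1·0·1·4 = 0
  3*X*Y**2 ↦ 3·0·16·1 = 0
  -3*X*Z**2 ↦ -3·0·1·16 = 0
  2*Y**3 ↦ 2·1·64·1 = 128
  -2*Y*Z**2 ↦ -2·1·4·16 = -128
  3*Z**3 ↦ 3·1·1·64 = 192
Sum: F(0, 4, 4) = (0) + (0) + (0) + (0) + (0) + (128) + (-128) + (192) = 192.
Reducing mod 11: 192 ≡ 5 (mod 11).
Since F(a, b, c) ≡ 5 ≠ 0 (mod 11), P does NOT lie on the curve.


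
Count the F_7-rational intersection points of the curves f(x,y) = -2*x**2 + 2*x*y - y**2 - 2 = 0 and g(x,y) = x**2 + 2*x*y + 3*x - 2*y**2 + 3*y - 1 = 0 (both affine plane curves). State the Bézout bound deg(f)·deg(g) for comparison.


Common zeros: {(1, 3), (2, 1)}; count = 2; Bézout bound = 4.

deg(f) = 2, deg(g) = 2, so Bézout bound = 4.
Scan x ∈ F_7. For each x, list the y ∈ F_7 with f(x, y) ≡ 0 and those with g(x, y) ≡ 0 (mod 7); the common zeros in that column are the intersection.
  x = 0: f ≡ 0 at y ∈ ∅; g ≡ 0 at y ∈ {1, 4}; common: ∅.
  x = 1: f ≡ 0 at y ∈ {3, 6}; g ≡ 0 at y ∈ {3}; common: {3}.
  x = 2: f ≡ 0 at y ∈ {1, 3}; g ≡ 0 at y ∈ {1, 6}; common: {1}.
  x = 3: f ≡ 0 at y ∈ ∅; g ≡ 0 at y ∈ {4}; common: ∅.
  x = 4: f ≡ 0 at y ∈ ∅; g ≡ 0 at y ∈ {3, 6}; common: ∅.
  x = 5: f ≡ 0 at y ∈ {4, 6}; g ≡ 0 at y ∈ ∅; common: ∅.
  x = 6: f ≡ 0 at y ∈ {1, 4}; g ≡ 0 at y ∈ ∅; common: ∅.
Collecting: common zeros = {(1, 3), (2, 1)}, so the count is 2.
Comparison with the Bézout bound: 2 ≤ 4 = deg(f)·deg(g), as expected for curves with no common component (the affine F_7-count falls short of the bound because intersections may lie at infinity, over extension fields, or carry multiplicity).


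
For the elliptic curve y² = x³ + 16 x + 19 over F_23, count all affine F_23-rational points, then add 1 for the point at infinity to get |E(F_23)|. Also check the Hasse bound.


Affine points = {(1, 6), (1, 17), (2, 6), (2, 17), (3, 5), (3, 18), (4, 3), (4, 20), (6, 3), (6, 20), (9, 8), (9, 15), (10, 11), (10, 12), (11, 10), (11, 13), (13, 3), (13, 20), (15, 0), (16, 1), (16, 22), (17, 11), (17, 12), (19, 11), (19, 12), (20, 6), (20, 17), (21, 5), (21, 18), (22, 5), (22, 18)}; affine count = 31; |E(F_23)| = 32.

Discriminant check: Δ ∝ 4a³ + 27b² = 4·16³ + 27·19² = 4·4096 + 27·361 ≡ 3 (mod 23). Nonzero ⇒ E is nonsingular.
For each x ∈ F_23, compute rhs = x³ + 16·x + 19 mod 23, then count y ∈ F_23 with y² ≡ rhs.
  x = 0: rhs = 19, matching y values: none (0 points).
  x = 1: rhs = 13, matching y values: 6, 17 (2 points).
  x = 2: rhs = 13, matching y values: 6, 17 (2 points).
  x = 3: rhs = 2, matching y values: 5, 18 (2 points).
  x = 4: rhs = 9, matching y values: 3, 20 (2 points).
  x = 5: rhs = 17, matching y values: none (0 points).
  x = 6: rhs = 9, matching y values: 3, 20 (2 points).
  x = 7: rhs = 14, matching y values: none (0 points).
  x = 8: rhs = 15, matching y values: none (0 points).
  x = 9: rhs = 18, matching y values: 8, 15 (2 points).
  x = 10: rhs = 6, matching y values: 11, 12 (2 points).
  x = 11: rhs = 8, matching y values: 10, 13 (2 points).
  x = 12: rhs = 7, matching y values: none (0 points).
  x = 13: rhs = 9, matching y values: 3, 20 (2 points).
  x = 14: rhs = 20, matching y values: none (0 points).
  x = 15: rhs = 0, matching y values: 0 (1 points).
  x = 16: rhs = 1, matching y values: 1, 22 (2 points).
  x = 17: rhs = 6, matching y values: 11, 12 (2 points).
  x = 18: rhs = 21, matching y values: none (0 points).
  x = 19: rhs = 6, matching y values: 11, 12 (2 points).
  x = 20: rhs = 13, matching y values: 6, 17 (2 points).
  x = 21: rhs = 2, matching y values: 5, 18 (2 points).
  x = 22: rhs = 2, matching y values: 5, 18 (2 points).
Total affine count: 31.
Full point count |E(F_23)| = 31 + 1 = 32.
Hasse bound: |32 − (23+1)| = |8| = 8 ≤ 2√23 ≈ 9.5917 ✓.


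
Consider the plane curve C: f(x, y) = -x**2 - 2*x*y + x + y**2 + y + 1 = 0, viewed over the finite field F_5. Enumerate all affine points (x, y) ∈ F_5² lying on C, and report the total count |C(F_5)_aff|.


Affine F_5-points: {(3, 0)}; count = 1.

For each of the 25 pairs (x, y) ∈ F_5², evaluate f(x, y) mod 5. Record the zeros.
  x = 0: [0↦1, 1↦3, 2↦2, 3↦3, 4↦1]  zeros at y ∈ ∅
  x = 1: [0↦1, 1↦1, 2↦3, 3↦2, 4↦3]  zeros at y ∈ ∅
  x = 2: [0↦4, 1↦2, 2↦2, 3↦4, 4↦3]  zeros at y ∈ ∅
  x = 3: [0↦0, 1↦1, 2↦4, 3↦4, 4↦1]  zeros at y ∈ {0}
  x = 4: [0↦4, 1↦3, 2↦4, 3↦2, 4↦2]  zeros at y ∈ ∅
Collecting zeros: affine points = {(3, 0)}.
Total count |C(F_5)_aff| = 1.


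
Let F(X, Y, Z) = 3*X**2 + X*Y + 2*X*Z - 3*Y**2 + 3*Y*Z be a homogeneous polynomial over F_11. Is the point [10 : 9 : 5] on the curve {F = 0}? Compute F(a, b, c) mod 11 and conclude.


F(10,9,5) ≡ 8 (mod 11); P is NOT on the curve.

Evaluate F(10, 9, 5) term-by-term (mod 11).
  3*X**2 ↦ 3·100·1·1 = 300
  X*Y ↦ 1·10·9·1 = 90
  2*X*Z ↦ 2·10·1·5 = 100
  -3*Y**2 ↦ -3·1·81·1 = -243
  3*Y*Z ↦ 3·1·9·5 = 135
Sum: F(10, 9, 5) = (300) + (90) + (100) + (-243) + (135) = 382.
Reducing mod 11: 382 ≡ 8 (mod 11).
Since F(a, b, c) ≡ 8 ≠ 0 (mod 11), P does NOT lie on the curve.


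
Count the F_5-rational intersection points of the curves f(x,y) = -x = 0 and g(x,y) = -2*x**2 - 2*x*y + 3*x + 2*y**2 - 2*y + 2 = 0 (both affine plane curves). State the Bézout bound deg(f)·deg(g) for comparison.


Common zeros: ∅; count = 0; Bézout bound = 2.

deg(f) = 1, deg(g) = 2, so Bézout bound = 2.
Scan x ∈ F_5. For each x, list the y ∈ F_5 with f(x, y) ≡ 0 and those with g(x, y) ≡ 0 (mod 5); the common zeros in that column are the intersection.
  x = 0: f ≡ 0 at y ∈ {0, 1, 2, 3, 4}; g ≡ 0 at y ∈ ∅; common: ∅.
  x = 1: f ≡ 0 at y ∈ ∅; g ≡ 0 at y ∈ ∅; common: ∅.
  x = 2: f ≡ 0 at y ∈ ∅; g ≡ 0 at y ∈ {0, 3}; common: ∅.
  x = 3: f ≡ 0 at y ∈ ∅; g ≡ 0 at y ∈ {2}; common: ∅.
  x = 4: f ≡ 0 at y ∈ ∅; g ≡ 0 at y ∈ {2, 3}; common: ∅.
Collecting: common zeros = ∅, so the count is 0.
Comparison with the Bézout bound: 0 ≤ 2 = deg(f)·deg(g), as expected for curves with no common component (the affine F_5-count falls short of the bound because intersections may lie at infinity, over extension fields, or carry multiplicity).


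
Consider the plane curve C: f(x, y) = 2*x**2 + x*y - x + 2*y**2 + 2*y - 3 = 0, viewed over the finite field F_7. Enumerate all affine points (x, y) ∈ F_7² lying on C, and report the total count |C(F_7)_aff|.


Affine F_7-points: {(0, 3), (1, 4), (1, 5), (4, 5), (4, 6), (5, 0), (6, 0), (6, 3)}; count = 8.

For each of the 49 pairs (x, y) ∈ F_7², evaluate f(x, y) mod 7. Record the zeros.
  x = 0: [0↦4, 1↦1, 2↦2, 3↦0, 4↦2, 5↦1, 6↦4]  zeros at y ∈ {3}
  x = 1: [0↦5, 1↦3, 2↦5, 3↦4, 4↦0, 5↦0, 6↦4]  zeros at y ∈ {4, 5}
  x = 2: [0↦3, 1↦2, 2↦5, 3↦5, 4↦2, 5↦3, 6↦1]  zeros at y ∈ ∅
  x = 3: [0↦5, 1↦5, 2↦2, 3↦3, 4↦1, 5↦3, 6↦2]  zeros at y ∈ ∅
  x = 4: [0↦4, 1↦5, 2↦3, 3↦5, 4↦4, 5↦0, 6↦0]  zeros at y ∈ {5, 6}
  x = 5: [0↦0, 1↦2, 2↦1, 3↦4, 4↦4, 5↦1, 6↦2]  zeros at y ∈ {0}
  x = 6: [0↦0, 1↦3, 2↦3, 3↦0, 4↦1, 5↦6, 6↦1]  zeros at y ∈ {0, 3}
Collecting zeros: affine points = {(0, 3), (1, 4), (1, 5), (4, 5), (4, 6), (5, 0), (6, 0), (6, 3)}.
Total count |C(F_7)_aff| = 8.


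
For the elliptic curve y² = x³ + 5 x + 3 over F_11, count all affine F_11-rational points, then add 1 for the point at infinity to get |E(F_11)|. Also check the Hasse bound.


Affine points = {(0, 5), (0, 6), (1, 3), (1, 8), (3, 1), (3, 10), (8, 4), (8, 7)}; affine count = 8; |E(F_11)| = 9.

Discriminant check: Δ ∝ 4a³ + 27b² = 4·5³ + 27·3² = 4·125 + 27·9 ≡ 6 (mod 11). Nonzero ⇒ E is nonsingular.
For each x ∈ F_11, compute rhs = x³ + 5·x + 3 mod 11, then count y ∈ F_11 with y² ≡ rhs.
  x = 0: rhs = 3, matching y values: 5, 6 (2 points).
  x = 1: rhs = 9, matching y values: 3, 8 (2 points).
  x = 2: rhs = 10, matching y values: none (0 points).
  x = 3: rhs = 1, matching y values: 1, 10 (2 points).
  x = 4: rhs = 10, matching y values: none (0 points).
  x = 5: rhs = 10, matching y values: none (0 points).
  x = 6: rhs = 7, matching y values: none (0 points).
  x = 7: rhs = 7, matching y values: none (0 points).
  x = 8: rhs = 5, matching y values: 4, 7 (2 points).
  x = 9: rhs = 7, matching y values: none (0 points).
  x = 10: rhs = 8, matching y values: none (0 points).
Total affine count: 8.
Full point count |E(F_11)| = 8 + 1 = 9.
Hasse bound: |9 − (11+1)| = |-3| = 3 ≤ 2√11 ≈ 6.6332 ✓.


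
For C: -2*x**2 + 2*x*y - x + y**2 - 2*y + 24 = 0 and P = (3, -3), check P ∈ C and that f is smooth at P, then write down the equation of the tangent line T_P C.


Tangent line at P: -19*x - 2*y + 51 = 0.

Step 1: f(3, -3) = 0, so P lies on C.
Step 2: partial derivatives
  f_x(x, y) = -4*x + 2*y - 1, f_y(x, y) = 2*x + 2*y - 2.
  f_x(P) = -19, f_y(P) = -2 (gradient nonzero, so P is smooth).
Step 3: tangent line at P: -19·(x − 3) + -2·(y − -3) = 0.
Expanding: -19*x - 2*y + 51 = 0.


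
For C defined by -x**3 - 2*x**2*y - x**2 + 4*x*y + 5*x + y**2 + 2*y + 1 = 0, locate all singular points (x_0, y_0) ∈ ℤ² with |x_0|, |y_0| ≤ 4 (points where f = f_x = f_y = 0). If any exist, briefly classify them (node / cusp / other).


Singular points: {(1, -2)}; classification: cusp.

Compute partial derivatives:
  f_x = -3*x**2 - 4*x*y - 2*x + 4*y + 5.
  f_y = -2*x**2 + 4*x + 2*y + 2.
Scan x_0 ∈ {−4, ..., 4}. For each x_0, f_y(x_0, y) is a polynomial in y; find its integer roots y ∈ {−4, ..., 4}, then test f_x and f at those candidates.
  x = -4: f_y(-4, y) = 2*y - 46; no integer root y with |y| ≤ 4.
  x = -3: f_y(-3, y) = 2*y - 28; no integer root y with |y| ≤ 4.
  x = -2: f_y(-2, y) = 2*y - 14; no integer root y with |y| ≤ 4.
  x = -1: f_y(-1, y) = 2*y - 4; vanishes at y ∈ {2}. (-1, 2): f_x = 20 ≠ 0.
  x = 0: f_y(0, y) = 2*y + 2; vanishes at y ∈ {-1}. (0, -1): f_x = 1 ≠ 0.
  x = 1: f_y(1, y) = 2*y + 4; vanishes at y ∈ {-2}. (1, -2): f_x = 0, f = 0 — SINGULAR.
  x = 2: f_y(2, y) = 2*y + 2; vanishes at y ∈ {-1}. (2, -1): f_x = -7 ≠ 0.
  x = 3: f_y(3, y) = 2*y - 4; vanishes at y ∈ {2}. (3, 2): f_x = -44 ≠ 0.
  x = 4: f_y(4, y) = 2*y - 14; no integer root y with |y| ≤ 4.
Only singular point on the grid: (1, -2).
Classify: substitute x = 1 + u, y = -2 + v and expand: f = -u**3 - 2*u**2*v + v**2.
No constant or linear terms (consistent with a singular point). Quadratic part: v**2. Cubic part: -u**3 - 2*u**2*v.
The quadratic part v**2 is a perfect square, so there is a single (double) tangent line v = 0, i.e. y = -2. Restricting the cubic part to that line (v = 0) leaves -u**3 ≠ 0, so f is not divisible by v and the branch is v² ≈ u**3 to lowest order — this is a cusp.
Classification: cusp.


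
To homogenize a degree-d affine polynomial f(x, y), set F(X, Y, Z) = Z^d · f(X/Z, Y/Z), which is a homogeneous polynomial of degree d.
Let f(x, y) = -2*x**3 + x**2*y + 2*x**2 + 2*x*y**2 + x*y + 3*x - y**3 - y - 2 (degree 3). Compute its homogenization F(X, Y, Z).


F(X, Y, Z) = -2*X**3 + X**2*Y + 2*X**2*Z + 2*X*Y**2 + X*Y*Z + 3*X*Z**2 - Y**3 - Y*Z**2 - 2*Z**3

deg(f) = 3.
Substitute x = X/Z, y = Y/Z into f, then multiply by Z^3.
  monomial -2·x^3·y^0 ↦ -2·X^3·Y^0·Z^0.
  monomial 1·x^2·y^1 ↦ 1·X^2·Y^1·Z^0.
  monomial 2·x^2·y^0 ↦ 2·X^2·Y^0·Z^1.
  monomial 2·x^1·y^2 ↦ 2·X^1·Y^2·Z^0.
  monomial 1·x^1·y^1 ↦ 1·X^1·Y^1·Z^1.
  monomial 3·x^1·y^0 ↦ 3·X^1·Y^0·Z^2.
  monomial -1·x^0·y^3 ↦ -1·X^0·Y^3·Z^0.
  monomial -1·x^0·y^1 ↦ -1·X^0·Y^1·Z^2.
  monomial -2·x^0·y^0 ↦ -2·X^0·Y^0·Z^3.
Collecting: F(X, Y, Z) = -2*X**3 + X**2*Y + 2*X**2*Z + 2*X*Y**2 + X*Y*Z + 3*X*Z**2 - Y**3 - Y*Z**2 - 2*Z**3.
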